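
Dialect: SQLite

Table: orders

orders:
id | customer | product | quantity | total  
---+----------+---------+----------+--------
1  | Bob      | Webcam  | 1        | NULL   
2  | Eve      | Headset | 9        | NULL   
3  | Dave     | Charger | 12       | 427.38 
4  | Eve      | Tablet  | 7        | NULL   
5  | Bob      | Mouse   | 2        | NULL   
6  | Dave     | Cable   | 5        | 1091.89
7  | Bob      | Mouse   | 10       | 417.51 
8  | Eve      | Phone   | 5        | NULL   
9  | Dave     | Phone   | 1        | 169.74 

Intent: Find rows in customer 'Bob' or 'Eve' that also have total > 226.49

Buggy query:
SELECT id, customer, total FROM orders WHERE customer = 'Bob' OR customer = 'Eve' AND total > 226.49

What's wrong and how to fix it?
Bug: AND binds tighter than OR, so this parses as customer = 'Bob' OR (customer = 'Eve' AND total > 226.49)

Fix: Add parentheses around the OR so the AND applies to both alternatives

Corrected query:
SELECT id, customer, total FROM orders WHERE (customer = 'Bob' OR customer = 'Eve') AND total > 226.49

Result:
id | customer | total 
---+----------+-------
7  | Bob      | 417.51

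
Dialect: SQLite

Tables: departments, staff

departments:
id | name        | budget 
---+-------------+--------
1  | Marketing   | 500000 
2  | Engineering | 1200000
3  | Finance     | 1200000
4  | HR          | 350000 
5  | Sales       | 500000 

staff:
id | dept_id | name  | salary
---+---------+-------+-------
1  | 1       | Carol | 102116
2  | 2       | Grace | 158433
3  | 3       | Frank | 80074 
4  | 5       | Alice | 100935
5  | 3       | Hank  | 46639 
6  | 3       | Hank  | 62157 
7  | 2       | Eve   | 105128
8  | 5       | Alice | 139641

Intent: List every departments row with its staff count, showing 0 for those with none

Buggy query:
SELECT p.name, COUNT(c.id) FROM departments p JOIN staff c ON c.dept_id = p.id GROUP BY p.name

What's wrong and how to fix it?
Bug: An inner join excludes parents with zero children

Fix: Use LEFT JOIN so parents without children still appear (COUNT(c.id) gives 0)

Corrected query:
SELECT p.name, COUNT(c.id) FROM departments p LEFT JOIN staff c ON c.dept_id = p.id GROUP BY p.name

Result:
name        | COUNT(c.id)
------------+------------
Engineering | 2          
Finance     | 3          
HR          | 0          
Marketing   | 1          
Sales       | 2          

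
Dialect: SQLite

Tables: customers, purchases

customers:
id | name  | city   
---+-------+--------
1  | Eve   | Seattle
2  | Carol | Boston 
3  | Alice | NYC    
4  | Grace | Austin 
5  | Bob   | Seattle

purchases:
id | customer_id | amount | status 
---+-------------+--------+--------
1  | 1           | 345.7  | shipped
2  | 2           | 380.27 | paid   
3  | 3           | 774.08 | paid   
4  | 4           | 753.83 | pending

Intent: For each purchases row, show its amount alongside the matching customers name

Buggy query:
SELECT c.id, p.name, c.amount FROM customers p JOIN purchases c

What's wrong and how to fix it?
Bug: Missing join condition: each purchases row is matched to all customers rows instead of just its own

Fix: Add ON c.customer_id = p.id to the JOIN

Corrected query:
SELECT c.id, p.name, c.amount FROM customers p JOIN purchases c ON c.customer_id = p.id

Result:
id | name  | amount
---+-------+-------
1  | Eve   | 345.7 
2  | Carol | 380.27
3  | Alice | 774.08
4  | Grace | 753.83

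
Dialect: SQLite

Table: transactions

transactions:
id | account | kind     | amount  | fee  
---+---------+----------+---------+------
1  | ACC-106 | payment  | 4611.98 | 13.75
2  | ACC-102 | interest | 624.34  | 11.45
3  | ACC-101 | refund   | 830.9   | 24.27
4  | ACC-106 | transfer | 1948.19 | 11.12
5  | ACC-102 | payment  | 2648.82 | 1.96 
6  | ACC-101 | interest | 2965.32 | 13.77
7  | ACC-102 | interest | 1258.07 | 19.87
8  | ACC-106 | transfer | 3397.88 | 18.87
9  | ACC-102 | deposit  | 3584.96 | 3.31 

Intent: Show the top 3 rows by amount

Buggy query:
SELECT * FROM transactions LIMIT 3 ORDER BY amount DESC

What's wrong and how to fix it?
Bug: LIMIT must come after ORDER BY

Fix: Swap the clauses: ORDER BY first, then LIMIT

Corrected query:
SELECT * FROM transactions ORDER BY amount DESC LIMIT 3

Result:
id | account | kind     | amount  | fee  
---+---------+----------+---------+------
1  | ACC-106 | payment  | 4611.98 | 13.75
9  | ACC-102 | deposit  | 3584.96 | 3.31 
8  | ACC-106 | transfer | 3397.88 | 18.87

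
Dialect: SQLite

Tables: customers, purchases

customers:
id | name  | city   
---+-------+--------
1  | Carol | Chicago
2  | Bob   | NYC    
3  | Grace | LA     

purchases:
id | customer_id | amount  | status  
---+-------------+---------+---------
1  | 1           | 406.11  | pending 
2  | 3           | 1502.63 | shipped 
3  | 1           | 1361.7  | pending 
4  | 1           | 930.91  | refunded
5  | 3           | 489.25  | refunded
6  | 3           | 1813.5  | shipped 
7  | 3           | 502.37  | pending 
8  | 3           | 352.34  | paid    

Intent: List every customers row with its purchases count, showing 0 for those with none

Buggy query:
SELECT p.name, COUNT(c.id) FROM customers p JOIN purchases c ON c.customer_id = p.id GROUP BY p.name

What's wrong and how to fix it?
Bug: An inner join excludes parents with zero children

Fix: Use LEFT JOIN so parents without children still appear (COUNT(c.id) gives 0)

Corrected query:
SELECT p.name, COUNT(c.id) FROM customers p LEFT JOIN purchases c ON c.customer_id = p.id GROUP BY p.name

Result:
name  | COUNT(c.id)
------+------------
Bob   | 0          
Carol | 3          
Grace | 5          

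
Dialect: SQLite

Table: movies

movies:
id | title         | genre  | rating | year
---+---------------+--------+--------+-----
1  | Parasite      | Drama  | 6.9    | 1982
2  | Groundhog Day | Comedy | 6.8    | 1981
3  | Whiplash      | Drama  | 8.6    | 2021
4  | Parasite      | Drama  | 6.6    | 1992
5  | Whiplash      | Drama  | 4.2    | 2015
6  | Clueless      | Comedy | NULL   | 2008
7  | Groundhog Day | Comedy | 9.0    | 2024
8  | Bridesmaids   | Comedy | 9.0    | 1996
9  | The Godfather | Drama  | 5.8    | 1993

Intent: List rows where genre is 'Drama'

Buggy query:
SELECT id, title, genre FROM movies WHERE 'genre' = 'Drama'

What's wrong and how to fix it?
Bug: 'genre' in single quotes is a string literal, not the column; the comparison is literal-vs-literal and never true

Fix: Reference the column as genre without single quotes

Corrected query:
SELECT id, title, genre FROM movies WHERE genre = 'Drama'

Result:
id | title         | genre
---+---------------+------
1  | Parasite      | Drama
3  | Whiplash      | Drama
4  | Parasite      | Drama
5  | Whiplash      | Drama
9  | The Godfather | Drama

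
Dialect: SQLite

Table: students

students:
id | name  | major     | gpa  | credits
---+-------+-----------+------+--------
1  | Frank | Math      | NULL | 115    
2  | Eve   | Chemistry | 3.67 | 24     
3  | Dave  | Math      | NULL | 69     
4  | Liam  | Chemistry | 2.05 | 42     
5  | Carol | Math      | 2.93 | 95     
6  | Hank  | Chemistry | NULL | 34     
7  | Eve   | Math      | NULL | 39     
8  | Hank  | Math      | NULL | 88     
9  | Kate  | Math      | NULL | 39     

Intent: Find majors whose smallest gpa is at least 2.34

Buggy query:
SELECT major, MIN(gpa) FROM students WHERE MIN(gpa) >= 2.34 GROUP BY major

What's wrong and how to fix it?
Bug: Aggregates like MIN are computed per group after WHERE runs

Fix: Use HAVING for the per-group MIN condition

Corrected query:
SELECT major, MIN(gpa) FROM students GROUP BY major HAVING MIN(gpa) >= 2.34

Result:
major | MIN(gpa)
------+---------
Math  | 2.93    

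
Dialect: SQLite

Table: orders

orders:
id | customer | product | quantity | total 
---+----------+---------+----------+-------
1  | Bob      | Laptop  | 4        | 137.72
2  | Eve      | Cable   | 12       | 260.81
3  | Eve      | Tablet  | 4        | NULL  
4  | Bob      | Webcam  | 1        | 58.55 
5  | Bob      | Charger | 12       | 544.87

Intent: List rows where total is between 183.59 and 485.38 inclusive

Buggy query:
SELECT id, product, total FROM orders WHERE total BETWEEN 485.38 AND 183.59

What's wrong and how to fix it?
Bug: The bounds are reversed; BETWEEN a AND b requires a <= b to match anything

Fix: Swap the bounds so the smaller value comes first

Corrected query:
SELECT id, product, total FROM orders WHERE total BETWEEN 183.59 AND 485.38

Result:
id | product | total 
---+---------+-------
2  | Cable   | 260.81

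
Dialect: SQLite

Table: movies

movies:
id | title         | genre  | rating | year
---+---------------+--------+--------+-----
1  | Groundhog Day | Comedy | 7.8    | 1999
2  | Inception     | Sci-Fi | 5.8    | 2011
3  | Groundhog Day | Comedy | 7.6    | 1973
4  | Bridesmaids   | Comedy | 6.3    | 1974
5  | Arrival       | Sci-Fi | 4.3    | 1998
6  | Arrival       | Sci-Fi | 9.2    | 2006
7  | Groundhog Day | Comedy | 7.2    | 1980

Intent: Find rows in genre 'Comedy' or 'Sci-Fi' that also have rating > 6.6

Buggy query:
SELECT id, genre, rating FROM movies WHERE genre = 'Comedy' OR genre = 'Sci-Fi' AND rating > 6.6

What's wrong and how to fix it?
Bug: AND binds tighter than OR, so this parses as genre = 'Comedy' OR (genre = 'Sci-Fi' AND rating > 6.6)

Fix: Add parentheses around the OR so the AND applies to both alternatives

Corrected query:
SELECT id, genre, rating FROM movies WHERE (genre = 'Comedy' OR genre = 'Sci-Fi') AND rating > 6.6

Result:
id | genre  | rating
---+--------+-------
1  | Comedy | 7.8   
3  | Comedy | 7.6   
6  | Sci-Fi | 9.2   
7  | Comedy | 7.2   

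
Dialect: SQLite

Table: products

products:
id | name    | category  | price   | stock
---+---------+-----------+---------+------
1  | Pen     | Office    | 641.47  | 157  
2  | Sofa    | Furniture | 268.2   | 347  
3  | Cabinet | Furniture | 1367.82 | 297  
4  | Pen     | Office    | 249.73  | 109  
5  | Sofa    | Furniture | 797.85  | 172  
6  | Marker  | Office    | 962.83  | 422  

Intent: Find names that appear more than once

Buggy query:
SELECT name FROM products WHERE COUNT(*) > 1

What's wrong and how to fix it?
Bug: COUNT(*) is an aggregate and cannot be used in WHERE

Fix: Group first, then use HAVING for the count condition

Corrected query:
SELECT name FROM products GROUP BY name HAVING COUNT(*) > 1

Result:
name
----
Pen 
Sofa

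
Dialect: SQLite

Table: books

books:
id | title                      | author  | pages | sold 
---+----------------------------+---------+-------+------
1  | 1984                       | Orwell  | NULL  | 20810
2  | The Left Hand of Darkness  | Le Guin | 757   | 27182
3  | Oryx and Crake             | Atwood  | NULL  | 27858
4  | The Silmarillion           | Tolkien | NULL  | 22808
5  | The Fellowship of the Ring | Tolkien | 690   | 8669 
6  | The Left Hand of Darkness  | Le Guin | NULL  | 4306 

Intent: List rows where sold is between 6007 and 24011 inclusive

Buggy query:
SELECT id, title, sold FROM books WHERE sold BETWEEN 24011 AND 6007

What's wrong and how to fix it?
Bug: The bounds are reversed; BETWEEN a AND b requires a <= b to match anything

Fix: Swap the bounds so the smaller value comes first

Corrected query:
SELECT id, title, sold FROM books WHERE sold BETWEEN 6007 AND 24011

Result:
id | title                      | sold 
---+----------------------------+------
1  | 1984                       | 20810
4  | The Silmarillion           | 22808
5  | The Fellowship of the Ring | 8669 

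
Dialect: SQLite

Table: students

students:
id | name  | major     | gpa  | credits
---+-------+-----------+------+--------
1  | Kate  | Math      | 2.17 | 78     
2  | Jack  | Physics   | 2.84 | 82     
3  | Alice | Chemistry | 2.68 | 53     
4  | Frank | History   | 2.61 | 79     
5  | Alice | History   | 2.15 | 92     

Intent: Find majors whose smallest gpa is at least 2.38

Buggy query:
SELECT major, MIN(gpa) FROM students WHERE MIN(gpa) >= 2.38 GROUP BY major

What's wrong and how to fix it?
Bug: Aggregates like MIN are computed per group after WHERE runs

Fix: Use HAVING for the per-group MIN condition

Corrected query:
SELECT major, MIN(gpa) FROM students GROUP BY major HAVING MIN(gpa) >= 2.38

Result:
major     | MIN(gpa)
----------+---------
Chemistry | 2.68    
Physics   | 2.84    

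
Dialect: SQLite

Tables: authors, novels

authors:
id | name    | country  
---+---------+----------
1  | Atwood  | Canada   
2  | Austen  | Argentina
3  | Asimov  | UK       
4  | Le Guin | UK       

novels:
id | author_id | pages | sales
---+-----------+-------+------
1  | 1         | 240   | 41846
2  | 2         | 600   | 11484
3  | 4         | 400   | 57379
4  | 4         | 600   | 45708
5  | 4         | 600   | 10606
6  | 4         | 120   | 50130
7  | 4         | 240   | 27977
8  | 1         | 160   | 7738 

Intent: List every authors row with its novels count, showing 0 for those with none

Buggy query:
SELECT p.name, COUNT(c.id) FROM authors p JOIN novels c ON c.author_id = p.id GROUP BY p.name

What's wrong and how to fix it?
Bug: INNER JOIN drops authors rows that have no matching novels rows

Fix: Switch to LEFT JOIN to retain unmatched parent rows

Corrected query:
SELECT p.name, COUNT(c.id) FROM authors p LEFT JOIN novels c ON c.author_id = p.id GROUP BY p.name

Result:
name    | COUNT(c.id)
--------+------------
Asimov  | 0          
Atwood  | 2          
Austen  | 1          
Le Guin | 5          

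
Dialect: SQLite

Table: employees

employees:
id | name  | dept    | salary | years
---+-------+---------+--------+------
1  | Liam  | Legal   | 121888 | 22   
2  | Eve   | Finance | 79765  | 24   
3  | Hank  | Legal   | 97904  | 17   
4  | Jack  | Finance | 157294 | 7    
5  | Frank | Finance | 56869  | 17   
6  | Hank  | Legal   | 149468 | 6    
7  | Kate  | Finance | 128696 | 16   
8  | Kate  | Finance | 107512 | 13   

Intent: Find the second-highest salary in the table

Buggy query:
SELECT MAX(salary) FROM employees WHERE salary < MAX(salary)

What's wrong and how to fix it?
Bug: MAX(salary) on the right of the comparison is an aggregate-in-WHERE error

Fix: Compute the overall MAX in a subquery, then take MAX of rows below it

Corrected query:
SELECT MAX(salary) FROM employees WHERE salary < (SELECT MAX(salary) FROM employees)

Result:
MAX(salary)
-----------
149468     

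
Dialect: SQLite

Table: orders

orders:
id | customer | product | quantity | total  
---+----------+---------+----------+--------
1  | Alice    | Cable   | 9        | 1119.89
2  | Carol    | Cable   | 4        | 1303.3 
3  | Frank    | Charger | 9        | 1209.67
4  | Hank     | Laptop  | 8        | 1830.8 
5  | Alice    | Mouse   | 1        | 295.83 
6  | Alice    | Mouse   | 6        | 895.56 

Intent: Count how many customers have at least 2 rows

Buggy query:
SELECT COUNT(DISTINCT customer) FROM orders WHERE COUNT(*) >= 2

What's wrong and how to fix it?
Bug: COUNT(*) cannot appear in WHERE; the per-group count doesn't exist yet

Fix: Use a subquery that GROUPs and filters with HAVING, then count its rows

Corrected query:
SELECT COUNT(*) FROM (SELECT customer FROM orders GROUP BY customer HAVING COUNT(*) >= 2)

Result:
COUNT(*)
--------
1       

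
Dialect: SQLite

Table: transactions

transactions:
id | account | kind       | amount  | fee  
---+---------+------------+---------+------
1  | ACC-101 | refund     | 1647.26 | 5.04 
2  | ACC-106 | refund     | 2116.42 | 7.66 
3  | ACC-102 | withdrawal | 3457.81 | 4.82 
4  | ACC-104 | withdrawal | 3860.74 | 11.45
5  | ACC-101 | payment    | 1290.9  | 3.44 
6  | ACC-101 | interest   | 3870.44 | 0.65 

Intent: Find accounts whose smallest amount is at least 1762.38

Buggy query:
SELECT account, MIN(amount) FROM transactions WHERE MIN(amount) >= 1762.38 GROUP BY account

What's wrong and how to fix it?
Bug: Aggregates like MIN are computed per group after WHERE runs

Fix: Use HAVING for the per-group MIN condition

Corrected query:
SELECT account, MIN(amount) FROM transactions GROUP BY account HAVING MIN(amount) >= 1762.38

Result:
account | MIN(amount)
--------+------------
ACC-102 | 3457.81    
ACC-104 | 3860.74    
ACC-106 | 2116.42    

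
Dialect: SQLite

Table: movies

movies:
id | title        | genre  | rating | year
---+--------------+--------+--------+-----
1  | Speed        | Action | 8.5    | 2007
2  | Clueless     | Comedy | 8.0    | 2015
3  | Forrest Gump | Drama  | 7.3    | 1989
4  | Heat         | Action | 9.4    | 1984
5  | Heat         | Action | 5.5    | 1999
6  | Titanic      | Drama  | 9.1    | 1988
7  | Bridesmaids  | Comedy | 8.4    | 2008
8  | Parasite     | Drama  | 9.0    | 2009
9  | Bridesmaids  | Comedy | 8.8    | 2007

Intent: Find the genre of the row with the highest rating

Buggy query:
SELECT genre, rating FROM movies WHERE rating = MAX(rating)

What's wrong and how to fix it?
Bug: MAX(rating) is an aggregate and cannot be used directly in WHERE

Fix: Use a subquery: WHERE rating = (SELECT MAX(rating) FROM movies)

Corrected query:
SELECT genre, rating FROM movies WHERE rating = (SELECT MAX(rating) FROM movies)

Result:
genre  | rating
-------+-------
Action | 9.4   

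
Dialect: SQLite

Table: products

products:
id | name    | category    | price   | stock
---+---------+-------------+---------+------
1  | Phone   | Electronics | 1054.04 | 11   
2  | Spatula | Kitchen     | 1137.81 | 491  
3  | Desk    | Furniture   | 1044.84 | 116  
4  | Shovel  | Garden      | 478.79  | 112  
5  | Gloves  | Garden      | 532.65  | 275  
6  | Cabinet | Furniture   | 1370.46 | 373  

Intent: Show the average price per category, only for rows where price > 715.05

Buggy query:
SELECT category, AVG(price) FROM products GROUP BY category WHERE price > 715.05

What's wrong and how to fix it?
Bug: WHERE cannot follow GROUP BY

Fix: Move the WHERE clause before GROUP BY

Corrected query:
SELECT category, AVG(price) FROM products WHERE price > 715.05 GROUP BY category

Result:
category    | AVG(price)
------------+-----------
Electronics | 1054.04   
Furniture   | 1207.65   
Kitchen     | 1137.81   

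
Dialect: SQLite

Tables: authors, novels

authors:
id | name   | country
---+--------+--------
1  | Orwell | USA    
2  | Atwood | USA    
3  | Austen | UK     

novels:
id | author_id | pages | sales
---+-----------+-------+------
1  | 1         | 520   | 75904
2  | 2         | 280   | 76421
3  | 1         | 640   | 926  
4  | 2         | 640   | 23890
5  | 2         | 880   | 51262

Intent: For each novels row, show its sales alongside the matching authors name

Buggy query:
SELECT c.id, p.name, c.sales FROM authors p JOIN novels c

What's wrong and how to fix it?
Bug: JOIN with no ON clause produces a cartesian product; every novels row pairs with every authors row

Fix: Specify the join condition linking the foreign key to the parent id

Corrected query:
SELECT c.id, p.name, c.sales FROM authors p JOIN novels c ON c.author_id = p.id

Result:
id | name   | sales
---+--------+------
1  | Orwell | 75904
2  | Atwood | 76421
3  | Orwell | 926  
4  | Atwood | 23890
5  | Atwood | 51262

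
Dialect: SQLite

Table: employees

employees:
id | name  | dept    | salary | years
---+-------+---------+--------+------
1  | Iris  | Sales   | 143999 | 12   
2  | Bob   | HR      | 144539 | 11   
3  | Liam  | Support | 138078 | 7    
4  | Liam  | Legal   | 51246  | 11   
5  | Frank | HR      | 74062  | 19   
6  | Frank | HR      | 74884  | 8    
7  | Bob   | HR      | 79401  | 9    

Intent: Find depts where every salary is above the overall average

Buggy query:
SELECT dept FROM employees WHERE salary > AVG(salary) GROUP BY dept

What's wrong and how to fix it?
Bug: WHERE evaluates per row before aggregation, so AVG() is unavailable

Fix: Use a subquery for AVG and a HAVING MIN(...) filter so the condition holds for every row in the group

Corrected query:
SELECT dept FROM employees GROUP BY dept HAVING MIN(salary) > (SELECT AVG(salary) FROM employees)

Result:
dept   
-------
Sales  
Support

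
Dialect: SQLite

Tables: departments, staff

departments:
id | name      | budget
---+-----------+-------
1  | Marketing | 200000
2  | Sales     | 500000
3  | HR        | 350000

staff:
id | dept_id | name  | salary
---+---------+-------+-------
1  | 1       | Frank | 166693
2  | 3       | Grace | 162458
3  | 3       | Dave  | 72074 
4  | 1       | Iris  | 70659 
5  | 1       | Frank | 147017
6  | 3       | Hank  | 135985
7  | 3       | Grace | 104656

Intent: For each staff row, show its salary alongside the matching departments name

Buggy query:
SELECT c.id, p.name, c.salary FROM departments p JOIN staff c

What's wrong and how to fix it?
Bug: Missing join condition: each staff row is matched to all departments rows instead of just its own

Fix: Add ON c.dept_id = p.id to the JOIN

Corrected query:
SELECT c.id, p.name, c.salary FROM departments p JOIN staff c ON c.dept_id = p.id

Result:
id | name      | salary
---+-----------+-------
1  | Marketing | 166693
2  | HR        | 162458
3  | HR        | 72074 
4  | Marketing | 70659 
5  | Marketing | 147017
6  | HR        | 135985
7  | HR        | 104656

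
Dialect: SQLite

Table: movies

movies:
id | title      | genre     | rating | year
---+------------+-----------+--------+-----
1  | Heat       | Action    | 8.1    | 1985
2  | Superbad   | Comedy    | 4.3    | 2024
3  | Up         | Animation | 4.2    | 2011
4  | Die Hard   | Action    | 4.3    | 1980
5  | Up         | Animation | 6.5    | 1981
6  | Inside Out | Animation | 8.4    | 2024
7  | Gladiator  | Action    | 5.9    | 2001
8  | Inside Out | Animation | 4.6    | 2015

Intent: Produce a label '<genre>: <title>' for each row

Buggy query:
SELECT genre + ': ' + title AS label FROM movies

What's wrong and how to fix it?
Bug: '+' is numeric addition; on text columns SQLite converts them to 0 instead of concatenating

Fix: Use the || operator for string concatenation

Corrected query:
SELECT genre || ': ' || title AS label FROM movies

Result:
label                
---------------------
Action: Heat         
Comedy: Superbad     
Animation: Up        
Action: Die Hard     
Animation: Up        
Animation: Inside Out
Action: Gladiator    
Animation: Inside Out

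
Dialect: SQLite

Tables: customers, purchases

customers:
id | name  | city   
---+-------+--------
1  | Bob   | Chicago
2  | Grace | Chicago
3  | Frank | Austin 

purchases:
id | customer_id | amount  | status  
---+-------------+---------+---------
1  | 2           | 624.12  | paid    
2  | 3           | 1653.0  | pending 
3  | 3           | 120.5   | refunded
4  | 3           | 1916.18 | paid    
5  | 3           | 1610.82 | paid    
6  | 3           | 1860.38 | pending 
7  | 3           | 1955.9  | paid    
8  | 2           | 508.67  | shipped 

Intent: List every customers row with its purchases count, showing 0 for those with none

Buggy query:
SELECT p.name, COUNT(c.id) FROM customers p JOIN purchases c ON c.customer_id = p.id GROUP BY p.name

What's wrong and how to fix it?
Bug: An inner join excludes parents with zero children

Fix: Use LEFT JOIN so parents without children still appear (COUNT(c.id) gives 0)

Corrected query:
SELECT p.name, COUNT(c.id) FROM customers p LEFT JOIN purchases c ON c.customer_id = p.id GROUP BY p.name

Result:
name  | COUNT(c.id)
------+------------
Bob   | 0          
Frank | 6          
Grace | 2          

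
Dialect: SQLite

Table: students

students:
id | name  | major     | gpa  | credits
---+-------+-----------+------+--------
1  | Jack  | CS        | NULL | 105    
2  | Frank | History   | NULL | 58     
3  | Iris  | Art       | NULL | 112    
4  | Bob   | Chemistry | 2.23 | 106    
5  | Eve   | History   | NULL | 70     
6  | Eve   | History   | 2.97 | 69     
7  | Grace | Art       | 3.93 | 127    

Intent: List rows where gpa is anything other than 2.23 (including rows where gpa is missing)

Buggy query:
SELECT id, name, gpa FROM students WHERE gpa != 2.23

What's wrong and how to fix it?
Bug: 'gpa != 2.23' is unknown when gpa is NULL, so NULL rows are silently excluded

Fix: Handle NULL separately with IS NULL alongside the inequality

Corrected query:
SELECT id, name, gpa FROM students WHERE gpa != 2.23 OR gpa IS NULL

Result:
id | name  | gpa 
---+-------+-----
1  | Jack  | NULL
2  | Frank | NULL
3  | Iris  | NULL
5  | Eve   | NULL
6  | Eve   | 2.97
7  | Grace | 3.93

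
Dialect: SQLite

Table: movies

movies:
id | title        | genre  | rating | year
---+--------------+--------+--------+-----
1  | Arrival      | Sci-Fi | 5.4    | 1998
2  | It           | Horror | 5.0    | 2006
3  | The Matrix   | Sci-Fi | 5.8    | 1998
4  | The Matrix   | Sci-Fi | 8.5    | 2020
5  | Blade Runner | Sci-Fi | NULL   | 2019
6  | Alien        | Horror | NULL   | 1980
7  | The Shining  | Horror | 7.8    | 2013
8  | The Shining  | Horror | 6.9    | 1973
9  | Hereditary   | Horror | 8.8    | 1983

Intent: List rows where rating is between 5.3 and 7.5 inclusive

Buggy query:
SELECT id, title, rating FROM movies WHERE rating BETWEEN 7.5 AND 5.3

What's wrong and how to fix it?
Bug: The bounds are reversed; BETWEEN a AND b requires a <= b to match anything

Fix: Swap the bounds so the smaller value comes first

Corrected query:
SELECT id, title, rating FROM movies WHERE rating BETWEEN 5.3 AND 7.5

Result:
id | title       | rating
---+-------------+-------
1  | Arrival     | 5.4   
3  | The Matrix  | 5.8   
8  | The Shining | 6.9   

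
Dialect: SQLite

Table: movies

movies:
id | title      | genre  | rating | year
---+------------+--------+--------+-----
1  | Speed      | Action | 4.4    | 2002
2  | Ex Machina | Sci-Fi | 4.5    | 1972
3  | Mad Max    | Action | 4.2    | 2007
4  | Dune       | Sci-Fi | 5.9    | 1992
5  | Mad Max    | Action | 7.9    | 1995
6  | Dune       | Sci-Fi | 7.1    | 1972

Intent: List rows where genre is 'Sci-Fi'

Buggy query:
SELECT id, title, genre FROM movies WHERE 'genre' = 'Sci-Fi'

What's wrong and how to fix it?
Bug: 'genre' in single quotes is a string literal, not the column; the comparison is literal-vs-literal and never true

Fix: Reference the column as genre without single quotes

Corrected query:
SELECT id, title, genre FROM movies WHERE genre = 'Sci-Fi'

Result:
id | title      | genre 
---+------------+-------
2  | Ex Machina | Sci-Fi
4  | Dune       | Sci-Fi
6  | Dune       | Sci-Fi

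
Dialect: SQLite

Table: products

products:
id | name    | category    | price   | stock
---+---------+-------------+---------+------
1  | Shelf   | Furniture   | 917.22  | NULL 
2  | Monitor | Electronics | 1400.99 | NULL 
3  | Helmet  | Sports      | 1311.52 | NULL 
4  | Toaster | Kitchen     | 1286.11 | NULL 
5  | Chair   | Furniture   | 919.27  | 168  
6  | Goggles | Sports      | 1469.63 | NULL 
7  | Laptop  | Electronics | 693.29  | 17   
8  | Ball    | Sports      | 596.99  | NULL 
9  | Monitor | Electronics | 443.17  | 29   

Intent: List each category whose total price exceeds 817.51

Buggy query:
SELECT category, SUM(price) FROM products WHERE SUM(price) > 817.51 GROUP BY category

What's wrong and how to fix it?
Bug: Aggregate functions cannot appear in a WHERE clause

Fix: Move the aggregate condition to a HAVING clause

Corrected query:
SELECT category, SUM(price) FROM products GROUP BY category HAVING SUM(price) > 817.51

Result:
category    | SUM(price)
------------+-----------
Electronics | 2537.45   
Furniture   | 1836.49   
Kitchen     | 1286.11   
Sports      | 3378.14   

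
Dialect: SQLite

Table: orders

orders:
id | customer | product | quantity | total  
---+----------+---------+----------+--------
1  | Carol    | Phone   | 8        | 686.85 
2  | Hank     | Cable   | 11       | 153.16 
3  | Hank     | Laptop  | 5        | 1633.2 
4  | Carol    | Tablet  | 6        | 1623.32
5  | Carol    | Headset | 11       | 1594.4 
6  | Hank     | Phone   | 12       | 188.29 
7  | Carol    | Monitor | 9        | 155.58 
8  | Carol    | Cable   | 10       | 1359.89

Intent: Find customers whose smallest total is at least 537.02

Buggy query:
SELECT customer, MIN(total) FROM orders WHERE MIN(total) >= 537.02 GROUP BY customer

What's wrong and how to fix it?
Bug: MIN() in WHERE is a misuse of aggregate

Fix: Use HAVING for the per-group MIN condition

Corrected query:
SELECT customer, MIN(total) FROM orders GROUP BY customer HAVING MIN(total) >= 537.02

Result:
(no rows)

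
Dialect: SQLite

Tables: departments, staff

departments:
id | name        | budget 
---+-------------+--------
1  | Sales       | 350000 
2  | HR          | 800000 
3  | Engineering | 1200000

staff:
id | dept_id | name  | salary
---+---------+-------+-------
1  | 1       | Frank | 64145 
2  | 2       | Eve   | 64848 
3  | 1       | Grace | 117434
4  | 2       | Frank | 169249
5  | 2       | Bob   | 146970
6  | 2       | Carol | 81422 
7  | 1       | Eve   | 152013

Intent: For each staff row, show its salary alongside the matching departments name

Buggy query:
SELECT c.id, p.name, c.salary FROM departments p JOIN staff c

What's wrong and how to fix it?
Bug: Missing join condition: each staff row is matched to all departments rows instead of just its own

Fix: Add ON c.dept_id = p.id to the JOIN

Corrected query:
SELECT c.id, p.name, c.salary FROM departments p JOIN staff c ON c.dept_id = p.id

Result:
id | name  | salary
---+-------+-------
1  | Sales | 64145 
2  | HR    | 64848 
3  | Sales | 117434
4  | HR    | 169249
5  | HR    | 146970
6  | HR    | 81422 
7  | Sales | 152013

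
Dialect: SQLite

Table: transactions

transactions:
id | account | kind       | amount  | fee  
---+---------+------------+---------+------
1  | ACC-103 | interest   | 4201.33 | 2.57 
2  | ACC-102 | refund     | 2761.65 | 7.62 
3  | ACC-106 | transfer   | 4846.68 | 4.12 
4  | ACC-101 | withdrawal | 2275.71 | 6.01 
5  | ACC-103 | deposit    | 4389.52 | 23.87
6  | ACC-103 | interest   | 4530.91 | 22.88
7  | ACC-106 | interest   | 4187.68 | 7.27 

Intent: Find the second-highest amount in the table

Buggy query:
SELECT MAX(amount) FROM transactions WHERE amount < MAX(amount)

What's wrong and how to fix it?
Bug: The inner MAX is an aggregate inside WHERE, which is not allowed

Fix: Compute the overall MAX in a subquery, then take MAX of rows below it

Corrected query:
SELECT MAX(amount) FROM transactions WHERE amount < (SELECT MAX(amount) FROM transactions)

Result:
MAX(amount)
-----------
4530.91    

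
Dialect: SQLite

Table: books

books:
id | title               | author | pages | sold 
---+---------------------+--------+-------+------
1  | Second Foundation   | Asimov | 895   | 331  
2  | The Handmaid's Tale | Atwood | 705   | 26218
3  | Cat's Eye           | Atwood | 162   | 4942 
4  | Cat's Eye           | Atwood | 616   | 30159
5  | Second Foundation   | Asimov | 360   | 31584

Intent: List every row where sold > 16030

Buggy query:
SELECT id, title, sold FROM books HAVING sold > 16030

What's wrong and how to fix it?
Bug: HAVING filters the output of aggregation, but this query has no GROUP BY and no aggregate functions, so SQLite rejects it (HAVING clause on a non-aggregate query); the condition here is per row

Fix: Replace HAVING with WHERE since the condition applies to individual rows

Corrected query:
SELECT id, title, sold FROM books WHERE sold > 16030

Result:
id | title               | sold 
---+---------------------+------
2  | The Handmaid's Tale | 26218
4  | Cat's Eye           | 30159
5  | Second Foundation   | 31584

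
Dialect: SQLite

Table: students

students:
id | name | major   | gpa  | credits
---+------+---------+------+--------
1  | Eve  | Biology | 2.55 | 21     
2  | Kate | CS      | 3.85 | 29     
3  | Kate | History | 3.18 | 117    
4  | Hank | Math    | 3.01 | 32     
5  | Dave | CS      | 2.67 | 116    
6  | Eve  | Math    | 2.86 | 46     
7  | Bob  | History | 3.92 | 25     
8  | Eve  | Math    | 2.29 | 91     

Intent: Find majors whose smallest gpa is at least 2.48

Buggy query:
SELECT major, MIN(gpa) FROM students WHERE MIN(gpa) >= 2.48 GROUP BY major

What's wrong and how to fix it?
Bug: MIN() in WHERE is a misuse of aggregate

Fix: Use HAVING for the per-group MIN condition

Corrected query:
SELECT major, MIN(gpa) FROM students GROUP BY major HAVING MIN(gpa) >= 2.48

Result:
major   | MIN(gpa)
--------+---------
Biology | 2.55    
CS      | 2.67    
History | 3.18    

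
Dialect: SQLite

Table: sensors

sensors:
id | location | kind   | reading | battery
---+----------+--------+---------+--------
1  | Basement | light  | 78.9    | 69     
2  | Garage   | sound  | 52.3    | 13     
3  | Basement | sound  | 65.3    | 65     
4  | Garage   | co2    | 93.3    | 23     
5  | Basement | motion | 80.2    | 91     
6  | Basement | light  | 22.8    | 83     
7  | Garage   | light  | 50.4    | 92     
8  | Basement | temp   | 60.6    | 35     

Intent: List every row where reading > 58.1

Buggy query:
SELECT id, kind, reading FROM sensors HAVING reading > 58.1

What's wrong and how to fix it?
Bug: This is a non-aggregate query (no GROUP BY, no aggregates), so in SQLite the HAVING clause is invalid here; a row-level condition belongs in WHERE

Fix: Use WHERE for row-level filtering

Corrected query:
SELECT id, kind, reading FROM sensors WHERE reading > 58.1

Result:
id | kind   | reading
---+--------+--------
1  | light  | 78.9   
3  | sound  | 65.3   
4  | co2    | 93.3   
5  | motion | 80.2   
8  | temp   | 60.6   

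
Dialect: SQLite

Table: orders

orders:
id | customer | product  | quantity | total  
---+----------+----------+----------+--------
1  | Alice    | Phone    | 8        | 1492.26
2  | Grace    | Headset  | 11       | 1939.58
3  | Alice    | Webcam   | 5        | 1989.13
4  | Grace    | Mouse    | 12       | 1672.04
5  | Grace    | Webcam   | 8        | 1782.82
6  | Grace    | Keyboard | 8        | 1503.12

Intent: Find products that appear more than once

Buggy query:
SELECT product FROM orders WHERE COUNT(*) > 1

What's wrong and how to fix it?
Bug: COUNT(*) is an aggregate and cannot be used in WHERE

Fix: Group first, then use HAVING for the count condition

Corrected query:
SELECT product FROM orders GROUP BY product HAVING COUNT(*) > 1

Result:
product
-------
Webcam 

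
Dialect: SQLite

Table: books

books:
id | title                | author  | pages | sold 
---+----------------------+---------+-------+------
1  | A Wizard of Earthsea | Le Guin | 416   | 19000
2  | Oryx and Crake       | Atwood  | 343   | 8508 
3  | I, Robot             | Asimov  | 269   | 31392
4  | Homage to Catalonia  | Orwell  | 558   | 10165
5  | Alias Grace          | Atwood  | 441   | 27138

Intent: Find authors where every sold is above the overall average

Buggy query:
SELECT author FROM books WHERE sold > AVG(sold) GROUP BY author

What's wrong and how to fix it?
Bug: AVG() is an aggregate; it can't sit directly in WHERE

Fix: Use a subquery for AVG and a HAVING MIN(...) filter so the condition holds for every row in the group

Corrected query:
SELECT author FROM books GROUP BY author HAVING MIN(sold) > (SELECT AVG(sold) FROM books)

Result:
author
------
Asimov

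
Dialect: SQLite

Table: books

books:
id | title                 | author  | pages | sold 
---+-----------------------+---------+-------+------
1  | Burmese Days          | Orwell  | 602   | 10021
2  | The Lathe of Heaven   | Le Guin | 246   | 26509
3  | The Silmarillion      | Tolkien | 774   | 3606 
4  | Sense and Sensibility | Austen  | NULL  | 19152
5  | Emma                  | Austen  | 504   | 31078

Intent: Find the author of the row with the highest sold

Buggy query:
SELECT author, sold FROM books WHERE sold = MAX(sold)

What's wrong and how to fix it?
Bug: WHERE is evaluated per row; an aggregate over the whole table isn't defined there

Fix: Wrap MAX in a scalar subquery so WHERE compares against a single value

Corrected query:
SELECT author, sold FROM books WHERE sold = (SELECT MAX(sold) FROM books)

Result:
author | sold 
-------+------
Austen | 31078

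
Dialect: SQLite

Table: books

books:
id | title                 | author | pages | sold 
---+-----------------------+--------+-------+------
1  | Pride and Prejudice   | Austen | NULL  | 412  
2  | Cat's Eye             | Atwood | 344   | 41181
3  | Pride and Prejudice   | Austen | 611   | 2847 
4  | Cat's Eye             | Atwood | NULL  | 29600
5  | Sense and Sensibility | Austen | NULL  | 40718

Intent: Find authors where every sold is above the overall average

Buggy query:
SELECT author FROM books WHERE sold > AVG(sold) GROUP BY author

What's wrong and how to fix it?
Bug: AVG() is an aggregate; it can't sit directly in WHERE

Fix: Use a subquery for AVG and a HAVING MIN(...) filter so the condition holds for every row in the group

Corrected query:
SELECT author FROM books GROUP BY author HAVING MIN(sold) > (SELECT AVG(sold) FROM books)

Result:
author
------
Atwood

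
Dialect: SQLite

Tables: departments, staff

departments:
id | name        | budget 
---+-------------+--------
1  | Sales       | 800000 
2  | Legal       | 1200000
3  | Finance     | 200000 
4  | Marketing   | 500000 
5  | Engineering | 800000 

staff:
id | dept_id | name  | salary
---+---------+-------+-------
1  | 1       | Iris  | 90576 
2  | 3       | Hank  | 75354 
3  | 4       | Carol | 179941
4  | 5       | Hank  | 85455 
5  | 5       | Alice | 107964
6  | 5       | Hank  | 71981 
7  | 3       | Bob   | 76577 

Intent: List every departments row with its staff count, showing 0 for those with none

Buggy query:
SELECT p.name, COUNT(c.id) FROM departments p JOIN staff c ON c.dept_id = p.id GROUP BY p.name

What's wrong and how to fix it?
Bug: An inner join excludes parents with zero children

Fix: Switch to LEFT JOIN to retain unmatched parent rows

Corrected query:
SELECT p.name, COUNT(c.id) FROM departments p LEFT JOIN staff c ON c.dept_id = p.id GROUP BY p.name

Result:
name        | COUNT(c.id)
------------+------------
Engineering | 3          
Finance     | 2          
Legal       | 0          
Marketing   | 1          
Sales       | 1          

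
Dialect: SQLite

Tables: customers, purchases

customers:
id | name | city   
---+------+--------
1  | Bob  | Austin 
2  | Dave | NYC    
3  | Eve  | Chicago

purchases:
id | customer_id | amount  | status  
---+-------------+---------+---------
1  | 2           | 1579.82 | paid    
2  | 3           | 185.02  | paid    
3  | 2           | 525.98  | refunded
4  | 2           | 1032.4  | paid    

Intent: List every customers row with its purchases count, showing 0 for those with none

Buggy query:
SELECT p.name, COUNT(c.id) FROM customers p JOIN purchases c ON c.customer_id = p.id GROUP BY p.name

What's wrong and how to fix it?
Bug: INNER JOIN drops customers rows that have no matching purchases rows

Fix: Use LEFT JOIN so parents without children still appear (COUNT(c.id) gives 0)

Corrected query:
SELECT p.name, COUNT(c.id) FROM customers p LEFT JOIN purchases c ON c.customer_id = p.id GROUP BY p.name

Result:
name | COUNT(c.id)
-----+------------
Bob  | 0          
Dave | 3          
Eve  | 1          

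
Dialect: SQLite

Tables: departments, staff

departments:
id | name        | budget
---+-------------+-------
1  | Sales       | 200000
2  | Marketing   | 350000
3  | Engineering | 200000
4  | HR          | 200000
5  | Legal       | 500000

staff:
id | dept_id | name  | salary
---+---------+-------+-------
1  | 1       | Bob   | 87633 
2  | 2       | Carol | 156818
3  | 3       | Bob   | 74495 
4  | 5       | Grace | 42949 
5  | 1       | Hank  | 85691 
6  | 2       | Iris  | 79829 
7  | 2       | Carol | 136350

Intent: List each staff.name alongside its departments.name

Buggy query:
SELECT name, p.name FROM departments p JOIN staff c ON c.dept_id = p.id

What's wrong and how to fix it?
Bug: Both tables have a 'name' column; the unqualified reference is ambiguous

Fix: Prefix ambiguous columns with the table alias

Corrected query:
SELECT c.name, p.name FROM departments p JOIN staff c ON c.dept_id = p.id

Result:
name  | name       
------+------------
Bob   | Sales      
Carol | Marketing  
Bob   | Engineering
Grace | Legal      
Hank  | Sales      
Iris  | Marketing  
Carol | Marketing  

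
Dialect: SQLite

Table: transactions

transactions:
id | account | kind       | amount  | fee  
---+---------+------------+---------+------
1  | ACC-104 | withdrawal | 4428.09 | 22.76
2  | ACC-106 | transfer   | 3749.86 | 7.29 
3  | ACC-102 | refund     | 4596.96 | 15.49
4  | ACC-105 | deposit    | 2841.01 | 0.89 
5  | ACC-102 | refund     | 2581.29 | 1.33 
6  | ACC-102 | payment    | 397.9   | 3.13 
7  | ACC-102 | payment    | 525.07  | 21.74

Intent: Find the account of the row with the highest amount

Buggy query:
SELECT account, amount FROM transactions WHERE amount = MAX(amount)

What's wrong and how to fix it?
Bug: MAX(amount) is an aggregate and cannot be used directly in WHERE

Fix: Use a subquery: WHERE amount = (SELECT MAX(amount) FROM transactions)

Corrected query:
SELECT account, amount FROM transactions WHERE amount = (SELECT MAX(amount) FROM transactions)

Result:
account | amount 
--------+--------
ACC-102 | 4596.96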